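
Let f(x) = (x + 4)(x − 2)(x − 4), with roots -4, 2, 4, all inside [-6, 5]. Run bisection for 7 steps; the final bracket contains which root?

-4

m = -0.5, f(m) = 39.375 (+); new bracket [-6, -0.5]
m = -3.25, f(m) = 28.546875 (+); new bracket [-6, -3.25]
m = -4.625, f(m) = -35.712891 (−); new bracket [-4.625, -3.25]
m = -3.9375, f(m) = 2.9456 (+); new bracket [-4.625, -3.9375]
m = -4.28125, f(m) = -14.6297 (−); new bracket [-4.28125, -3.9375]
m = -4.109375, f(m) = -5.4188 (−); new bracket [-4.109375, -3.9375]
m = -4.0234375, f(m) = -1.1327 (−); new bracket [-4.0234375, -3.9375]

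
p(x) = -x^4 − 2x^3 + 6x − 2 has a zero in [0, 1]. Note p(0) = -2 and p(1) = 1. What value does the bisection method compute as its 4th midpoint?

m = 0.5, p(m) = 0.6875 (+); new bracket [0, 0.5]
m = 0.25, p(m) = -0.535156 (−); new bracket [0.25, 0.5]
m = 0.375, p(m) = 0.124756 (+); new bracket [0.25, 0.375]
m = 0.3125, p(m) = -0.1956 (−); new bracket [0.3125, 0.375]

0.3125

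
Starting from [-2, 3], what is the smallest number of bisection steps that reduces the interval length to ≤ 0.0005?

Width after n steps is 5/2^n. Need 2^n ≥ 5/0.0005 = 10000.
2^13 = 8192 < 10000 ≤ 2^14 = 16384, so n = 14.

14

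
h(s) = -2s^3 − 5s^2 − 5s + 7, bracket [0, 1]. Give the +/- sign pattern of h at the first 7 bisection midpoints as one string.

+-+++--

s = 0.5 gives h = 3, positive; keep [0.5, 1]
s = 0.75 gives h = -0.40625, negative; keep [0.5, 0.75]
s = 0.625 gives h = 1.433594, positive; keep [0.625, 0.75]
s = 0.6875 gives h = 0.5493, positive; keep [0.6875, 0.75]
s = 0.71875 gives h = 0.0806, positive; keep [0.71875, 0.75]
s = 0.734375 gives h = -0.1605, negative; keep [0.71875, 0.734375]
s = 0.7265625 gives h = -0.0394, negative; keep [0.71875, 0.7265625]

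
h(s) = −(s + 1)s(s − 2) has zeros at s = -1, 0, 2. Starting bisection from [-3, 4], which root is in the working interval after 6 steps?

2

s = 0.5 gives h = 1.125, positive; keep [0.5, 4]
s = 2.25 gives h = -1.828125, negative; keep [0.5, 2.25]
s = 1.375 gives h = 2.041016, positive; keep [1.375, 2.25]
s = 1.8125 gives h = 0.9558, positive; keep [1.8125, 2.25]
s = 2.03125 gives h = -0.1924, negative; keep [1.8125, 2.03125]
s = 1.921875 gives h = 0.4387, positive; keep [1.921875, 2.03125]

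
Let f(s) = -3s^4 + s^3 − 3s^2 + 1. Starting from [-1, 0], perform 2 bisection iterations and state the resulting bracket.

[-0.5, -0.25]

m = -0.5, f(m) = -0.0625 (−); new bracket [-0.5, 0]
m = -0.25, f(m) = 0.785156 (+); new bracket [-0.5, -0.25]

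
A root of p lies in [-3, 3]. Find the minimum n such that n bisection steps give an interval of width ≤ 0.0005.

14

Width after n steps is 6/2^n. Need 2^n ≥ 6/0.0005 = 12000.
2^13 = 8192 < 12000 ≤ 2^14 = 16384, so n = 14.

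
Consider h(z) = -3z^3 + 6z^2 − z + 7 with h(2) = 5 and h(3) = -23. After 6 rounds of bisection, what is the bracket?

m = 2.5, h(m) = -4.875 (−); new bracket [2, 2.5]
m = 2.25, h(m) = 0.953125 (+); new bracket [2.25, 2.5]
m = 2.375, h(m) = -1.720703 (−); new bracket [2.25, 2.375]
m = 2.3125, h(m) = -0.3259 (−); new bracket [2.25, 2.3125]
m = 2.28125, h(m) = 0.3278 (+); new bracket [2.28125, 2.3125]
m = 2.296875, h(m) = 0.0045 (+); new bracket [2.296875, 2.3125]

[2.296875, 2.3125]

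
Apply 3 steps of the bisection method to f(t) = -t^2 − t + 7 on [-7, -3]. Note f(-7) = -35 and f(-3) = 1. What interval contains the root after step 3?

f(-5) = -13 < 0, so the root lies in [-5, -3]
f(-4) = -5 < 0, so the root lies in [-4, -3]
f(-3.5) = -1.75 < 0, so the root lies in [-3.5, -3]

[-3.5, -3]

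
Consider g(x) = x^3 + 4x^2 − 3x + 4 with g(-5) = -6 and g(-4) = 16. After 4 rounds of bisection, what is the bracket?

midpoint -4.5: g = 7.375 > 0 → [-5, -4.5]
midpoint -4.75: g = 1.328125 > 0 → [-5, -4.75]
midpoint -4.875: g = -2.169922 < 0 → [-4.875, -4.75]
midpoint -4.8125: g = -0.3801 < 0 → [-4.8125, -4.75]

[-4.8125, -4.75]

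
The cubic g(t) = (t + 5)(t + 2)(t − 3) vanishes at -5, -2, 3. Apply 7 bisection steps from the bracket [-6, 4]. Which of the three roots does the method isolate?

3

g(-1) = -16 < 0, so the root lies in [-1, 4]
g(1.5) = -34.125 < 0, so the root lies in [1.5, 4]
g(2.75) = -9.203125 < 0, so the root lies in [2.75, 4]
g(3.375) = 16.8809 > 0, so the root lies in [2.75, 3.375]
g(3.0625) = 2.551 > 0, so the root lies in [2.75, 3.0625]
g(2.90625) = -3.6366 < 0, so the root lies in [2.90625, 3.0625]
g(2.984375) = -0.6218 < 0, so the root lies in [2.984375, 3.0625]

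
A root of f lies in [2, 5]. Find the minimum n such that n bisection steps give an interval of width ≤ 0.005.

10

Width after n steps is 3/2^n. Need 2^n ≥ 3/0.005 = 600.
2^9 = 512 < 600 ≤ 2^10 = 1024, so n = 10.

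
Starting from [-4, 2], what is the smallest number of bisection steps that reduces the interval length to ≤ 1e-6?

23

Width after n steps is 6/2^n. Need 2^n ≥ 6/1e-6 = 6000000.
2^22 = 4194304 < 6000000 ≤ 2^23 = 8388608, so n = 23.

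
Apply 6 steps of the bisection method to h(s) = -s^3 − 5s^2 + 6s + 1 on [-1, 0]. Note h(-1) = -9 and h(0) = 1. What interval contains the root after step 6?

[-0.15625, -0.140625]

m = -0.5, h(m) = -3.125 (−); new bracket [-0.5, 0]
m = -0.25, h(m) = -0.796875 (−); new bracket [-0.25, 0]
m = -0.125, h(m) = 0.173828 (+); new bracket [-0.25, -0.125]
m = -0.1875, h(m) = -0.2942 (−); new bracket [-0.1875, -0.125]
m = -0.15625, h(m) = -0.0558 (−); new bracket [-0.15625, -0.125]
m = -0.140625, h(m) = 0.0602 (+); new bracket [-0.15625, -0.140625]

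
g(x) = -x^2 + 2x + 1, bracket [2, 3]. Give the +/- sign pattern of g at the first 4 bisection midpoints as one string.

midpoint 2.5: g = -0.25 < 0 → [2, 2.5]
midpoint 2.25: g = 0.4375 > 0 → [2.25, 2.5]
midpoint 2.375: g = 0.109375 > 0 → [2.375, 2.5]
midpoint 2.4375: g = -0.0664 < 0 → [2.375, 2.4375]

-++-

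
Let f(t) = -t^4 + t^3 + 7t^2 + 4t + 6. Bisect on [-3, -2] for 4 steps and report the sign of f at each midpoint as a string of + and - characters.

---+

midpoint -2.5: f = -14.9375 < 0 → [-2.5, -2]
midpoint -2.25: f = -4.582031 < 0 → [-2.25, -2]
midpoint -2.125: f = -0.877197 < 0 → [-2.125, -2]
midpoint -2.0625: f = 0.6579 > 0 → [-2.125, -2.0625]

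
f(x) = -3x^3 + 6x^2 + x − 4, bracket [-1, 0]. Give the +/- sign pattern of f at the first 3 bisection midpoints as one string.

f(-0.5) = -2.625 < 0, so the root lies in [-1, -0.5]
f(-0.75) = -0.109375 < 0, so the root lies in [-1, -0.75]
f(-0.875) = 1.728516 > 0, so the root lies in [-0.875, -0.75]

--+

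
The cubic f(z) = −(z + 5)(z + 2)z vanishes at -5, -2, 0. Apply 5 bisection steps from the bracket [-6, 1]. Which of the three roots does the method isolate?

-5

midpoint -2.5: f = -3.125 < 0 → [-6, -2.5]
midpoint -4.25: f = -7.171875 < 0 → [-6, -4.25]
midpoint -5.125: f = 2.001953 > 0 → [-5.125, -4.25]
midpoint -4.6875: f = -3.9368 < 0 → [-5.125, -4.6875]
midpoint -4.90625: f = -1.3368 < 0 → [-5.125, -4.90625]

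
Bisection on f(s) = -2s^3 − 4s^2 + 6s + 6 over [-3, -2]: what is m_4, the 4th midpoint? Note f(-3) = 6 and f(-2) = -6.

-2.6875

midpoint -2.5: f = -2.75 < 0 → [-3, -2.5]
midpoint -2.75: f = 0.84375 > 0 → [-2.75, -2.5]
midpoint -2.625: f = -1.136719 < 0 → [-2.75, -2.625]
midpoint -2.6875: f = -0.1938 < 0 → [-2.75, -2.6875]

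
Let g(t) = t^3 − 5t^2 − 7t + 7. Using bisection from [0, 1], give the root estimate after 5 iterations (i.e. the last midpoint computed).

g(0.5) = 2.375 > 0, so the root lies in [0.5, 1]
g(0.75) = -0.640625 < 0, so the root lies in [0.5, 0.75]
g(0.625) = 0.916016 > 0, so the root lies in [0.625, 0.75]
g(0.6875) = 0.1492 > 0, so the root lies in [0.6875, 0.75]
g(0.71875) = -0.243 < 0, so the root lies in [0.6875, 0.71875]

0.71875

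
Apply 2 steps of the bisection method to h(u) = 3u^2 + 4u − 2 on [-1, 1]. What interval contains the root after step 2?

[0, 0.5]

h(0) = -2 < 0, so the root lies in [0, 1]
h(0.5) = 0.75 > 0, so the root lies in [0, 0.5]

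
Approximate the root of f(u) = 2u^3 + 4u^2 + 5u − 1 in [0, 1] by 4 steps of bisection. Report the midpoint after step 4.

0.1875

m = 0.5, f(m) = 2.75 (+); new bracket [0, 0.5]
m = 0.25, f(m) = 0.53125 (+); new bracket [0, 0.25]
m = 0.125, f(m) = -0.308594 (−); new bracket [0.125, 0.25]
m = 0.1875, f(m) = 0.0913 (+); new bracket [0.125, 0.1875]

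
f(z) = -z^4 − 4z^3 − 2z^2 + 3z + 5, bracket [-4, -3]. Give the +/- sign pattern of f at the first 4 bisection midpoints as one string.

--++

m = -3.5, f(m) = -8.5625 (−); new bracket [-3.5, -3]
m = -3.25, f(m) = -0.128906 (−); new bracket [-3.25, -3]
m = -3.125, f(m) = 2.796631 (+); new bracket [-3.25, -3.125]
m = -3.1875, f(m) = 1.4304 (+); new bracket [-3.25, -3.1875]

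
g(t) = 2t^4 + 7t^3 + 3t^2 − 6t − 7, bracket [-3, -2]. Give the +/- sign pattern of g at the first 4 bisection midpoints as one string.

-+--

g(-2.5) = -4.5 < 0, so the root lies in [-3, -2.5]
g(-2.75) = 0.992188 > 0, so the root lies in [-2.75, -2.5]
g(-2.625) = -2.231934 < 0, so the root lies in [-2.75, -2.625]
g(-2.6875) = -0.7497 < 0, so the root lies in [-2.75, -2.6875]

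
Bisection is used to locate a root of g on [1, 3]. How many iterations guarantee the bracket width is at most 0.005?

Width after n steps is 2/2^n. Need 2^n ≥ 2/0.005 = 400.
2^8 = 256 < 400 ≤ 2^9 = 512, so n = 9.

9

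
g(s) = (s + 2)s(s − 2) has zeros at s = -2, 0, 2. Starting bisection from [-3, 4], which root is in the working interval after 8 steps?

2

m = 0.5, g(m) = -1.875 (−); new bracket [0.5, 4]
m = 2.25, g(m) = 2.390625 (+); new bracket [0.5, 2.25]
m = 1.375, g(m) = -2.900391 (−); new bracket [1.375, 2.25]
m = 1.8125, g(m) = -1.2957 (−); new bracket [1.8125, 2.25]
m = 2.03125, g(m) = 0.2559 (+); new bracket [1.8125, 2.03125]
m = 1.921875, g(m) = -0.5889 (−); new bracket [1.921875, 2.03125]
m = 1.9765625, g(m) = -0.1842 (−); new bracket [1.9765625, 2.03125]
m = 2.00390625, g(m) = 0.0313 (+); new bracket [1.9765625, 2.00390625]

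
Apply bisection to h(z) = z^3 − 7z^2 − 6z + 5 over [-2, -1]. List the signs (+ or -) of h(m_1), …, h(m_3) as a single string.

h(-1.5) = -5.125 < 0, so the root lies in [-1.5, -1]
h(-1.25) = -0.390625 < 0, so the root lies in [-1.25, -1]
h(-1.125) = 1.466797 > 0, so the root lies in [-1.25, -1.125]

--+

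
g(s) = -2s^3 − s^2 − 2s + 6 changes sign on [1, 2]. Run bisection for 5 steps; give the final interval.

midpoint 1.5: g = -6 < 0 → [1, 1.5]
midpoint 1.25: g = -1.96875 < 0 → [1, 1.25]
midpoint 1.125: g = -0.363281 < 0 → [1, 1.125]
midpoint 1.0625: g = 0.3472 > 0 → [1.0625, 1.125]
midpoint 1.09375: g = -0.0007 < 0 → [1.0625, 1.09375]

[1.0625, 1.09375]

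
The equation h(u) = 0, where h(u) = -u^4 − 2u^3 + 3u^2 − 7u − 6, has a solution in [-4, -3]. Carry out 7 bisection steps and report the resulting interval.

[-3.359375, -3.3515625]

m = -3.5, h(m) = -9.0625 (−); new bracket [-3.5, -3]
m = -3.25, h(m) = 5.527344 (+); new bracket [-3.5, -3.25]
m = -3.375, h(m) = -1.062744 (−); new bracket [-3.375, -3.25]
m = -3.3125, h(m) = 2.4001 (+); new bracket [-3.375, -3.3125]
m = -3.34375, h(m) = 0.7117 (+); new bracket [-3.375, -3.34375]
m = -3.359375, h(m) = -0.1647 (−); new bracket [-3.359375, -3.34375]
m = -3.3515625, h(m) = 0.2762 (+); new bracket [-3.359375, -3.3515625]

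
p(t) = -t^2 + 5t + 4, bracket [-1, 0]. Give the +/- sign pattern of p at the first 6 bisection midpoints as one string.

+-++--

m = -0.5, p(m) = 1.25 (+); new bracket [-1, -0.5]
m = -0.75, p(m) = -0.3125 (−); new bracket [-0.75, -0.5]
m = -0.625, p(m) = 0.484375 (+); new bracket [-0.75, -0.625]
m = -0.6875, p(m) = 0.0898 (+); new bracket [-0.75, -0.6875]
m = -0.71875, p(m) = -0.1104 (−); new bracket [-0.71875, -0.6875]
m = -0.703125, p(m) = -0.01 (−); new bracket [-0.703125, -0.6875]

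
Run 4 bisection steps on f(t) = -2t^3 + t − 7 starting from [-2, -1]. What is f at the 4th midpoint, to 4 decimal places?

0.9233

m = -1.5, f(m) = -1.75 (−); new bracket [-2, -1.5]
m = -1.75, f(m) = 1.96875 (+); new bracket [-1.75, -1.5]
m = -1.625, f(m) = -0.042969 (−); new bracket [-1.75, -1.625]
m = -1.6875, f(m) = 0.9233 (+); new bracket [-1.6875, -1.625]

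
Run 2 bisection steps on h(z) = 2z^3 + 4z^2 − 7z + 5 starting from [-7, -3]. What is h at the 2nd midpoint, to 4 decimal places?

-31.0000

midpoint -5: h = -110 < 0 → [-5, -3]
midpoint -4: h = -31 < 0 → [-4, -3]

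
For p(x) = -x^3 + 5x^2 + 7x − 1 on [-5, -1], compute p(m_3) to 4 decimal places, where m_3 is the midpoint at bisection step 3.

3.1250

midpoint -3: p = 50 > 0 → [-3, -1]
midpoint -2: p = 13 > 0 → [-2, -1]
midpoint -1.5: p = 3.125 > 0 → [-1.5, -1]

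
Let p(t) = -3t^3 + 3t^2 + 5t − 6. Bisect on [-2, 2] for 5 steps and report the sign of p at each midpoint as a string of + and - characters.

--+-+

midpoint 0: p = -6 < 0 → [-2, 0]
midpoint -1: p = -5 < 0 → [-2, -1]
midpoint -1.5: p = 3.375 > 0 → [-1.5, -1]
midpoint -1.25: p = -1.7031 < 0 → [-1.5, -1.25]
midpoint -1.375: p = 0.5957 > 0 → [-1.375, -1.25]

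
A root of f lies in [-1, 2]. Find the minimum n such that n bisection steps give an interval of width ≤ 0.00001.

19

Width after n steps is 3/2^n. Need 2^n ≥ 3/0.00001 = 300000.
2^18 = 262144 < 300000 ≤ 2^19 = 524288, so n = 19.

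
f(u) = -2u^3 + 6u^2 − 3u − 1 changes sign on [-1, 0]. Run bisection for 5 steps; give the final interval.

[-0.25, -0.21875]

m = -0.5, f(m) = 2.25 (+); new bracket [-0.5, 0]
m = -0.25, f(m) = 0.15625 (+); new bracket [-0.25, 0]
m = -0.125, f(m) = -0.527344 (−); new bracket [-0.25, -0.125]
m = -0.1875, f(m) = -0.2134 (−); new bracket [-0.25, -0.1875]
m = -0.21875, f(m) = -0.0357 (−); new bracket [-0.25, -0.21875]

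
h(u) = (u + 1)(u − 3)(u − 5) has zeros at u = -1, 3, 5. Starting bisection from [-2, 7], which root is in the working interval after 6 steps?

m = 2.5, h(m) = 4.375 (+); new bracket [-2, 2.5]
m = 0.25, h(m) = 16.328125 (+); new bracket [-2, 0.25]
m = -0.875, h(m) = 2.845703 (+); new bracket [-2, -0.875]
m = -1.4375, h(m) = -12.4978 (−); new bracket [-1.4375, -0.875]
m = -1.15625, h(m) = -3.998 (−); new bracket [-1.15625, -0.875]
m = -1.015625, h(m) = -0.3774 (−); new bracket [-1.015625, -0.875]

-1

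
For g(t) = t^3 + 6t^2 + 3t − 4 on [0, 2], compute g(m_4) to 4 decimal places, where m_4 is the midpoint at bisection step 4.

m = 1, g(m) = 6 (+); new bracket [0, 1]
m = 0.5, g(m) = -0.875 (−); new bracket [0.5, 1]
m = 0.75, g(m) = 2.046875 (+); new bracket [0.5, 0.75]
m = 0.625, g(m) = 0.4629 (+); new bracket [0.5, 0.625]

0.4629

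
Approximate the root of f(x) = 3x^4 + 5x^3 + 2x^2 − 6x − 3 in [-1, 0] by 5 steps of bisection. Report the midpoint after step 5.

midpoint -0.5: f = 0.0625 > 0 → [-0.5, 0]
midpoint -0.25: f = -1.441406 < 0 → [-0.5, -0.25]
midpoint -0.375: f = -0.673096 < 0 → [-0.5, -0.375]
midpoint -0.4375: f = -0.301 < 0 → [-0.5, -0.4375]
midpoint -0.46875: f = -0.1182 < 0 → [-0.5, -0.46875]

-0.46875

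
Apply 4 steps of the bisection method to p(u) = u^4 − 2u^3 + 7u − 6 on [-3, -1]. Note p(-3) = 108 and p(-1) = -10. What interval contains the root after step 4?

[-1.75, -1.625]

midpoint -2: p = 12 > 0 → [-2, -1]
midpoint -1.5: p = -4.6875 < 0 → [-2, -1.5]
midpoint -1.75: p = 1.847656 > 0 → [-1.75, -1.5]
midpoint -1.625: p = -1.8201 < 0 → [-1.75, -1.625]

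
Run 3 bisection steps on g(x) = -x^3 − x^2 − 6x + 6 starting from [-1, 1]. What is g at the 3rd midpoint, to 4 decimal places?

g(0) = 6 > 0, so the root lies in [0, 1]
g(0.5) = 2.625 > 0, so the root lies in [0.5, 1]
g(0.75) = 0.515625 > 0, so the root lies in [0.75, 1]

0.5156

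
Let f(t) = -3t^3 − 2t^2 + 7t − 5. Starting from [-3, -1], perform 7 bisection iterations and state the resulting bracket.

midpoint -2: f = -3 < 0 → [-3, -2]
midpoint -2.5: f = 11.875 > 0 → [-2.5, -2]
midpoint -2.25: f = 3.296875 > 0 → [-2.25, -2]
midpoint -2.125: f = -0.1191 < 0 → [-2.25, -2.125]
midpoint -2.1875: f = 1.5198 > 0 → [-2.1875, -2.125]
midpoint -2.15625: f = 0.6833 > 0 → [-2.15625, -2.125]
midpoint -2.140625: f = 0.2779 > 0 → [-2.140625, -2.125]

[-2.140625, -2.125]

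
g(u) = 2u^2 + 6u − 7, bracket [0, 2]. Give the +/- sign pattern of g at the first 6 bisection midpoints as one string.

+---++

m = 1, g(m) = 1 (+); new bracket [0, 1]
m = 0.5, g(m) = -3.5 (−); new bracket [0.5, 1]
m = 0.75, g(m) = -1.375 (−); new bracket [0.75, 1]
m = 0.875, g(m) = -0.2188 (−); new bracket [0.875, 1]
m = 0.9375, g(m) = 0.3828 (+); new bracket [0.875, 0.9375]
m = 0.90625, g(m) = 0.0801 (+); new bracket [0.875, 0.90625]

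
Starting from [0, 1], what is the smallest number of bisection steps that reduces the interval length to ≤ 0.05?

5

Width after n steps is 1/2^n. Need 2^n ≥ 1/0.05 = 20.
2^4 = 16 < 20 ≤ 2^5 = 32, so n = 5.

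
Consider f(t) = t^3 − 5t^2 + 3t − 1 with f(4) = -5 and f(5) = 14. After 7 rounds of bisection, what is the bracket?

t = 4.5 gives f = 2.375, positive; keep [4, 4.5]
t = 4.25 gives f = -1.796875, negative; keep [4.25, 4.5]
t = 4.375 gives f = 0.162109, positive; keep [4.25, 4.375]
t = 4.3125 gives f = -0.8484, negative; keep [4.3125, 4.375]
t = 4.34375 gives f = -0.351, negative; keep [4.34375, 4.375]
t = 4.359375 gives f = -0.0964, negative; keep [4.359375, 4.375]
t = 4.3671875 gives f = 0.0324, positive; keep [4.359375, 4.3671875]

[4.359375, 4.3671875]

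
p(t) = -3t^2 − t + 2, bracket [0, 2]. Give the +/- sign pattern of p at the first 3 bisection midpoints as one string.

-+-

midpoint 1: p = -2 < 0 → [0, 1]
midpoint 0.5: p = 0.75 > 0 → [0.5, 1]
midpoint 0.75: p = -0.4375 < 0 → [0.5, 0.75]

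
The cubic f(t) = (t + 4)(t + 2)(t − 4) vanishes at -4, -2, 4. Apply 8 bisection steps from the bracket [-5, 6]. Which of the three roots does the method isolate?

f(0.5) = -39.375 < 0, so the root lies in [0.5, 6]
f(3.25) = -28.546875 < 0, so the root lies in [3.25, 6]
f(4.625) = 35.712891 > 0, so the root lies in [3.25, 4.625]
f(3.9375) = -2.9456 < 0, so the root lies in [3.9375, 4.625]
f(4.28125) = 14.6297 > 0, so the root lies in [3.9375, 4.28125]
f(4.109375) = 5.4188 > 0, so the root lies in [3.9375, 4.109375]
f(4.0234375) = 1.1327 > 0, so the root lies in [3.9375, 4.0234375]
f(3.98046875) = -0.9322 < 0, so the root lies in [3.98046875, 4.0234375]

4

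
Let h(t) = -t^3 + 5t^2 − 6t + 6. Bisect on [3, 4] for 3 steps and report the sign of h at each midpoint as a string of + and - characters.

t = 3.5 gives h = 3.375, positive; keep [3.5, 4]
t = 3.75 gives h = 1.078125, positive; keep [3.75, 4]
t = 3.875 gives h = -0.357422, negative; keep [3.75, 3.875]

++-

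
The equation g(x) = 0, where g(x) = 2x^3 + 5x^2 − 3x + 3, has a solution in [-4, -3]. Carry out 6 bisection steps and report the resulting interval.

[-3.140625, -3.125]

g(-3.5) = -11 < 0, so the root lies in [-3.5, -3]
g(-3.25) = -3.09375 < 0, so the root lies in [-3.25, -3]
g(-3.125) = 0.167969 > 0, so the root lies in [-3.25, -3.125]
g(-3.1875) = -1.4077 < 0, so the root lies in [-3.1875, -3.125]
g(-3.15625) = -0.6063 < 0, so the root lies in [-3.15625, -3.125]
g(-3.140625) = -0.2158 < 0, so the root lies in [-3.140625, -3.125]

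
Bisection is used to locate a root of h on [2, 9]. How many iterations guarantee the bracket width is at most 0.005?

11

Width after n steps is 7/2^n. Need 2^n ≥ 7/0.005 = 1400.
2^10 = 1024 < 1400 ≤ 2^11 = 2048, so n = 11.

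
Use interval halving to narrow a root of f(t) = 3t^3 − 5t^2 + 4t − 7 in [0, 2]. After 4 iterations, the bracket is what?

midpoint 1: f = -5 < 0 → [1, 2]
midpoint 1.5: f = -2.125 < 0 → [1.5, 2]
midpoint 1.75: f = 0.765625 > 0 → [1.5, 1.75]
midpoint 1.625: f = -0.8301 < 0 → [1.625, 1.75]

[1.625, 1.75]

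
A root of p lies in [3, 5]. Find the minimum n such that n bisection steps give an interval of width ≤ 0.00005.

16

Width after n steps is 2/2^n. Need 2^n ≥ 2/0.00005 = 40000.
2^15 = 32768 < 40000 ≤ 2^16 = 65536, so n = 16.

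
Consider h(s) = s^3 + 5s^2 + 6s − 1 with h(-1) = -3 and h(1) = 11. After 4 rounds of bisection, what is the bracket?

[0.125, 0.25]

h(0) = -1 < 0, so the root lies in [0, 1]
h(0.5) = 3.375 > 0, so the root lies in [0, 0.5]
h(0.25) = 0.828125 > 0, so the root lies in [0, 0.25]
h(0.125) = -0.1699 < 0, so the root lies in [0.125, 0.25]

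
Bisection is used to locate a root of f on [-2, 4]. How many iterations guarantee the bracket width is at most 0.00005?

17

Width after n steps is 6/2^n. Need 2^n ≥ 6/0.00005 = 120000.
2^16 = 65536 < 120000 ≤ 2^17 = 131072, so n = 17.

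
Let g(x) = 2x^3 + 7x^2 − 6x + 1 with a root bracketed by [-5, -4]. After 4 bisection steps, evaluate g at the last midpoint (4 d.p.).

x = -4.5 gives g = -12.5, negative; keep [-4.5, -4]
x = -4.25 gives g = -0.59375, negative; keep [-4.25, -4]
x = -4.125 gives g = 4.480469, positive; keep [-4.25, -4.125]
x = -4.1875 gives g = 2.0142, positive; keep [-4.25, -4.1875]

2.0142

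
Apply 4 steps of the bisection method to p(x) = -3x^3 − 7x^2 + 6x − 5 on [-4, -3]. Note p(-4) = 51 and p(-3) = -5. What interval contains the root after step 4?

x = -3.5 gives p = 16.875, positive; keep [-3.5, -3]
x = -3.25 gives p = 4.546875, positive; keep [-3.25, -3]
x = -3.125 gives p = -0.556641, negative; keep [-3.25, -3.125]
x = -3.1875 gives p = 1.9104, positive; keep [-3.1875, -3.125]

[-3.1875, -3.125]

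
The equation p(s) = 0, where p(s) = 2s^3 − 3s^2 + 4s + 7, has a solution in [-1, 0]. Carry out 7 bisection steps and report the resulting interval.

s = -0.5 gives p = 4, positive; keep [-1, -0.5]
s = -0.75 gives p = 1.46875, positive; keep [-1, -0.75]
s = -0.875 gives p = -0.136719, negative; keep [-0.875, -0.75]
s = -0.8125 gives p = 0.6968, positive; keep [-0.875, -0.8125]
s = -0.84375 gives p = 0.2879, positive; keep [-0.875, -0.84375]
s = -0.859375 gives p = 0.0776, positive; keep [-0.875, -0.859375]
s = -0.8671875 gives p = -0.0291, negative; keep [-0.8671875, -0.859375]

[-0.8671875, -0.859375]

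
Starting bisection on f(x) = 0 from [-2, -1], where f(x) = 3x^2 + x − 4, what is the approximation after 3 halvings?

x = -1.5 gives f = 1.25, positive; keep [-1.5, -1]
x = -1.25 gives f = -0.5625, negative; keep [-1.5, -1.25]
x = -1.375 gives f = 0.296875, positive; keep [-1.375, -1.25]

-1.375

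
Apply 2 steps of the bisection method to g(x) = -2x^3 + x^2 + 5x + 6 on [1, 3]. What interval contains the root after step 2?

midpoint 2: g = 4 > 0 → [2, 3]
midpoint 2.5: g = -6.5 < 0 → [2, 2.5]

[2, 2.5]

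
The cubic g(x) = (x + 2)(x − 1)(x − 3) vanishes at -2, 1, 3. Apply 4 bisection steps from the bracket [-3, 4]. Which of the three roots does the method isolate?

-2

x = 0.5 gives g = 3.125, positive; keep [-3, 0.5]
x = -1.25 gives g = 7.171875, positive; keep [-3, -1.25]
x = -2.125 gives g = -2.001953, negative; keep [-2.125, -1.25]
x = -1.6875 gives g = 3.9368, positive; keep [-2.125, -1.6875]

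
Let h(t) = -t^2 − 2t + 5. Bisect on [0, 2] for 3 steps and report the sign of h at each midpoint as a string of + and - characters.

midpoint 1: h = 2 > 0 → [1, 2]
midpoint 1.5: h = -0.25 < 0 → [1, 1.5]
midpoint 1.25: h = 0.9375 > 0 → [1.25, 1.5]

+-+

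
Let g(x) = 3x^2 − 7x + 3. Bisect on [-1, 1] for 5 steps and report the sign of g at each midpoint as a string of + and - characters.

++--+

midpoint 0: g = 3 > 0 → [0, 1]
midpoint 0.5: g = 0.25 > 0 → [0.5, 1]
midpoint 0.75: g = -0.5625 < 0 → [0.5, 0.75]
midpoint 0.625: g = -0.2031 < 0 → [0.5, 0.625]
midpoint 0.5625: g = 0.0117 > 0 → [0.5625, 0.625]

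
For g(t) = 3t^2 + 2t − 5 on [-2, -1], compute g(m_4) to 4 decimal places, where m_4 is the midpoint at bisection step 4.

g(-1.5) = -1.25 < 0, so the root lies in [-2, -1.5]
g(-1.75) = 0.6875 > 0, so the root lies in [-1.75, -1.5]
g(-1.625) = -0.328125 < 0, so the root lies in [-1.75, -1.625]
g(-1.6875) = 0.168 > 0, so the root lies in [-1.6875, -1.625]

0.1680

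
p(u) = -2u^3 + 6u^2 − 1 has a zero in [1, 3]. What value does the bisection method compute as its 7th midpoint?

2.953125

u = 2 gives p = 7, positive; keep [2, 3]
u = 2.5 gives p = 5.25, positive; keep [2.5, 3]
u = 2.75 gives p = 2.78125, positive; keep [2.75, 3]
u = 2.875 gives p = 1.0664, positive; keep [2.875, 3]
u = 2.9375 gives p = 0.0786, positive; keep [2.9375, 3]
u = 2.96875 gives p = -0.4492, negative; keep [2.9375, 2.96875]
u = 2.953125 gives p = -0.1824, negative; keep [2.9375, 2.953125]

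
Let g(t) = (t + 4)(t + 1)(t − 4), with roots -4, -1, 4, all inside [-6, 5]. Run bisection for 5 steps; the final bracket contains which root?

4

t = -0.5 gives g = -7.875, negative; keep [-0.5, 5]
t = 2.25 gives g = -35.546875, negative; keep [2.25, 5]
t = 3.625 gives g = -13.224609, negative; keep [3.625, 5]
t = 4.3125 gives g = 13.8, positive; keep [3.625, 4.3125]
t = 3.96875 gives g = -1.2373, negative; keep [3.96875, 4.3125]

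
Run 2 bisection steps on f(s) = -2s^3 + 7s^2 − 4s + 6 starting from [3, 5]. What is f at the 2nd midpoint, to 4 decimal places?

-8.0000

midpoint 4: f = -26 < 0 → [3, 4]
midpoint 3.5: f = -8 < 0 → [3, 3.5]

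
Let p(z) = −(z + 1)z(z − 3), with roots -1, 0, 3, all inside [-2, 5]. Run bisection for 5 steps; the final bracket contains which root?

midpoint 1.5: p = 5.625 > 0 → [1.5, 5]
midpoint 3.25: p = -3.453125 < 0 → [1.5, 3.25]
midpoint 2.375: p = 5.009766 > 0 → [2.375, 3.25]
midpoint 2.8125: p = 2.0105 > 0 → [2.8125, 3.25]
midpoint 3.03125: p = -0.3819 < 0 → [2.8125, 3.03125]

3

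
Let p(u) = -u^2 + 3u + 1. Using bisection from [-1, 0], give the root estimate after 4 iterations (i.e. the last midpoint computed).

midpoint -0.5: p = -0.75 < 0 → [-0.5, 0]
midpoint -0.25: p = 0.1875 > 0 → [-0.5, -0.25]
midpoint -0.375: p = -0.265625 < 0 → [-0.375, -0.25]
midpoint -0.3125: p = -0.0352 < 0 → [-0.3125, -0.25]

-0.3125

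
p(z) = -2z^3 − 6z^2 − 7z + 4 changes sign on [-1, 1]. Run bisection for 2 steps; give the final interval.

z = 0 gives p = 4, positive; keep [0, 1]
z = 0.5 gives p = -1.25, negative; keep [0, 0.5]

[0, 0.5]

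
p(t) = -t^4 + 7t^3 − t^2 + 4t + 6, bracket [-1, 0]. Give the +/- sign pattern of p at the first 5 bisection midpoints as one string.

+-++-

midpoint -0.5: p = 2.8125 > 0 → [-1, -0.5]
midpoint -0.75: p = -0.832031 < 0 → [-0.75, -0.5]
midpoint -0.625: p = 1.247803 > 0 → [-0.75, -0.625]
midpoint -0.6875: p = 0.2793 > 0 → [-0.75, -0.6875]
midpoint -0.71875: p = -0.2576 < 0 → [-0.71875, -0.6875]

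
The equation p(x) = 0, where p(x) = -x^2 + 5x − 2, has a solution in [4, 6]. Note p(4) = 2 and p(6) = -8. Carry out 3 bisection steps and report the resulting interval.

[4.5, 4.75]

midpoint 5: p = -2 < 0 → [4, 5]
midpoint 4.5: p = 0.25 > 0 → [4.5, 5]
midpoint 4.75: p = -0.8125 < 0 → [4.5, 4.75]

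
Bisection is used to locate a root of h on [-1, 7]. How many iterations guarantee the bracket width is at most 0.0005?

14

Width after n steps is 8/2^n. Need 2^n ≥ 8/0.0005 = 16000.
2^13 = 8192 < 16000 ≤ 2^14 = 16384, so n = 14.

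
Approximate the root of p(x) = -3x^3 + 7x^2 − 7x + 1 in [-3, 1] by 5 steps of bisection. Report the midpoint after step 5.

midpoint -1: p = 18 > 0 → [-1, 1]
midpoint 0: p = 1 > 0 → [0, 1]
midpoint 0.5: p = -1.125 < 0 → [0, 0.5]
midpoint 0.25: p = -0.3594 < 0 → [0, 0.25]
midpoint 0.125: p = 0.2285 > 0 → [0.125, 0.25]

0.125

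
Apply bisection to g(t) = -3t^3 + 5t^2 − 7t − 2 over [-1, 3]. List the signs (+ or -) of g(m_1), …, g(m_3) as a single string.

t = 1 gives g = -7, negative; keep [-1, 1]
t = 0 gives g = -2, negative; keep [-1, 0]
t = -0.5 gives g = 3.125, positive; keep [-0.5, 0]

--+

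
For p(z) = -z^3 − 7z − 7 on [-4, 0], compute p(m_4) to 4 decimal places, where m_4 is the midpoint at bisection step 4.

z = -2 gives p = 15, positive; keep [-2, 0]
z = -1 gives p = 1, positive; keep [-1, 0]
z = -0.5 gives p = -3.375, negative; keep [-1, -0.5]
z = -0.75 gives p = -1.3281, negative; keep [-1, -0.75]

-1.3281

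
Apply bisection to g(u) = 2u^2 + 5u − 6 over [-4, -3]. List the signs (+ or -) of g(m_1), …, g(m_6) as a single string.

u = -3.5 gives g = 1, positive; keep [-3.5, -3]
u = -3.25 gives g = -1.125, negative; keep [-3.5, -3.25]
u = -3.375 gives g = -0.09375, negative; keep [-3.5, -3.375]
u = -3.4375 gives g = 0.4453, positive; keep [-3.4375, -3.375]
u = -3.40625 gives g = 0.1738, positive; keep [-3.40625, -3.375]
u = -3.390625 gives g = 0.0396, positive; keep [-3.390625, -3.375]

+--+++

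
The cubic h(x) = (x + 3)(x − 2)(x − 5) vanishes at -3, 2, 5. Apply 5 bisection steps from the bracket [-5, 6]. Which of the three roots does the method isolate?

-3

m = 0.5, h(m) = 23.625 (+); new bracket [-5, 0.5]
m = -2.25, h(m) = 23.109375 (+); new bracket [-5, -2.25]
m = -3.625, h(m) = -30.322266 (−); new bracket [-3.625, -2.25]
m = -2.9375, h(m) = 2.4495 (+); new bracket [-3.625, -2.9375]
m = -3.28125, h(m) = -12.3006 (−); new bracket [-3.28125, -2.9375]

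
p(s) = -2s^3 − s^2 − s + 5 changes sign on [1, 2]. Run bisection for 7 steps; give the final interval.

[1.1015625, 1.109375]

p(1.5) = -5.5 < 0, so the root lies in [1, 1.5]
p(1.25) = -1.71875 < 0, so the root lies in [1, 1.25]
p(1.125) = -0.238281 < 0, so the root lies in [1, 1.125]
p(1.0625) = 0.4097 > 0, so the root lies in [1.0625, 1.125]
p(1.09375) = 0.0931 > 0, so the root lies in [1.09375, 1.125]
p(1.109375) = -0.0707 < 0, so the root lies in [1.09375, 1.109375]
p(1.1015625) = 0.0116 > 0, so the root lies in [1.1015625, 1.109375]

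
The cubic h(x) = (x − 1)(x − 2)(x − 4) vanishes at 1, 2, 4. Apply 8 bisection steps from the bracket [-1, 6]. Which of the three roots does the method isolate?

x = 2.5 gives h = -1.125, negative; keep [2.5, 6]
x = 4.25 gives h = 1.828125, positive; keep [2.5, 4.25]
x = 3.375 gives h = -2.041016, negative; keep [3.375, 4.25]
x = 3.8125 gives h = -0.9558, negative; keep [3.8125, 4.25]
x = 4.03125 gives h = 0.1924, positive; keep [3.8125, 4.03125]
x = 3.921875 gives h = -0.4387, negative; keep [3.921875, 4.03125]
x = 3.9765625 gives h = -0.1379, negative; keep [3.9765625, 4.03125]
x = 4.00390625 gives h = 0.0235, positive; keep [3.9765625, 4.00390625]

4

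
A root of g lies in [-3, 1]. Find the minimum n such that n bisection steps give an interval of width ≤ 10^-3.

12

Width after n steps is 4/2^n. Need 2^n ≥ 4/10^-3 = 4000.
2^11 = 2048 < 4000 ≤ 2^12 = 4096, so n = 12.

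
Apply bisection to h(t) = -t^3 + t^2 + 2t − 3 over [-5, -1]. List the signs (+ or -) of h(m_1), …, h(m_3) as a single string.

t = -3 gives h = 27, positive; keep [-3, -1]
t = -2 gives h = 5, positive; keep [-2, -1]
t = -1.5 gives h = -0.375, negative; keep [-2, -1.5]

++-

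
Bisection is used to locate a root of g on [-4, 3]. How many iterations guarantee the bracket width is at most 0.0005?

Width after n steps is 7/2^n. Need 2^n ≥ 7/0.0005 = 14000.
2^13 = 8192 < 14000 ≤ 2^14 = 16384, so n = 14.

14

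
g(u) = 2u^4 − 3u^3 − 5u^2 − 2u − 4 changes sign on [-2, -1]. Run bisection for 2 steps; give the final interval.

g(-1.5) = 8 > 0, so the root lies in [-1.5, -1]
g(-1.25) = 1.429688 > 0, so the root lies in [-1.25, -1]

[-1.25, -1]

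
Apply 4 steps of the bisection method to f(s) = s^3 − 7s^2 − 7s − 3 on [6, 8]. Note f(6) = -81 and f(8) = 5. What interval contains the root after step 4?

[7.875, 8]

s = 7 gives f = -52, negative; keep [7, 8]
s = 7.5 gives f = -27.375, negative; keep [7.5, 8]
s = 7.75 gives f = -12.203125, negative; keep [7.75, 8]
s = 7.875 gives f = -3.8613, negative; keep [7.875, 8]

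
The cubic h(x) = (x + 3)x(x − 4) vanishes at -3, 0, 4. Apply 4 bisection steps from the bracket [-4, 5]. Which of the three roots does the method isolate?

4

x = 0.5 gives h = -6.125, negative; keep [0.5, 5]
x = 2.75 gives h = -19.765625, negative; keep [2.75, 5]
x = 3.875 gives h = -3.330078, negative; keep [3.875, 5]
x = 4.4375 gives h = 14.4392, positive; keep [3.875, 4.4375]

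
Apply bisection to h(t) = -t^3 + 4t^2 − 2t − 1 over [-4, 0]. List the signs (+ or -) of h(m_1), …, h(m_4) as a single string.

+++-

m = -2, h(m) = 27 (+); new bracket [-2, 0]
m = -1, h(m) = 6 (+); new bracket [-1, 0]
m = -0.5, h(m) = 1.125 (+); new bracket [-0.5, 0]
m = -0.25, h(m) = -0.2344 (−); new bracket [-0.5, -0.25]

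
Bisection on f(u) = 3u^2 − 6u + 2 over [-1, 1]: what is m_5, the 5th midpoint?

midpoint 0: f = 2 > 0 → [0, 1]
midpoint 0.5: f = -0.25 < 0 → [0, 0.5]
midpoint 0.25: f = 0.6875 > 0 → [0.25, 0.5]
midpoint 0.375: f = 0.1719 > 0 → [0.375, 0.5]
midpoint 0.4375: f = -0.0508 < 0 → [0.375, 0.4375]

0.4375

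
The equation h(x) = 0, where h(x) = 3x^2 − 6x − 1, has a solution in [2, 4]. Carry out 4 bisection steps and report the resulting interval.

m = 3, h(m) = 8 (+); new bracket [2, 3]
m = 2.5, h(m) = 2.75 (+); new bracket [2, 2.5]
m = 2.25, h(m) = 0.6875 (+); new bracket [2, 2.25]
m = 2.125, h(m) = -0.2031 (−); new bracket [2.125, 2.25]

[2.125, 2.25]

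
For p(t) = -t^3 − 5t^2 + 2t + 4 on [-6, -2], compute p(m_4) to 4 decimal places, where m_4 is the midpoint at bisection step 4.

midpoint -4: p = -20 < 0 → [-6, -4]
midpoint -5: p = -6 < 0 → [-6, -5]
midpoint -5.5: p = 8.125 > 0 → [-5.5, -5]
midpoint -5.25: p = 0.3906 > 0 → [-5.25, -5]

0.3906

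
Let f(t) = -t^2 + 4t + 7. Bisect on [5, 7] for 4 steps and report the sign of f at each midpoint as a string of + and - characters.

--+-

f(6) = -5 < 0, so the root lies in [5, 6]
f(5.5) = -1.25 < 0, so the root lies in [5, 5.5]
f(5.25) = 0.4375 > 0, so the root lies in [5.25, 5.5]
f(5.375) = -0.3906 < 0, so the root lies in [5.25, 5.375]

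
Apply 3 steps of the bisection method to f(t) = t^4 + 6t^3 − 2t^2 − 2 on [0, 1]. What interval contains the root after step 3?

t = 0.5 gives f = -1.6875, negative; keep [0.5, 1]
t = 0.75 gives f = -0.277344, negative; keep [0.75, 1]
t = 0.875 gives f = 1.074463, positive; keep [0.75, 0.875]

[0.75, 0.875]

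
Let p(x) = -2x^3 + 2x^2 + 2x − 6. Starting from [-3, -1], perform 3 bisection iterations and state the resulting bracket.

[-1.5, -1.25]

m = -2, p(m) = 14 (+); new bracket [-2, -1]
m = -1.5, p(m) = 2.25 (+); new bracket [-1.5, -1]
m = -1.25, p(m) = -1.46875 (−); new bracket [-1.5, -1.25]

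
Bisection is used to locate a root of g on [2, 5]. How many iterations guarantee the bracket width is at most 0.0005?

Width after n steps is 3/2^n. Need 2^n ≥ 3/0.0005 = 6000.
2^12 = 4096 < 6000 ≤ 2^13 = 8192, so n = 13.

13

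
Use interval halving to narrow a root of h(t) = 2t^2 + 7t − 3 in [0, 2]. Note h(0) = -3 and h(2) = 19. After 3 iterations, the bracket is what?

[0.25, 0.5]

m = 1, h(m) = 6 (+); new bracket [0, 1]
m = 0.5, h(m) = 1 (+); new bracket [0, 0.5]
m = 0.25, h(m) = -1.125 (−); new bracket [0.25, 0.5]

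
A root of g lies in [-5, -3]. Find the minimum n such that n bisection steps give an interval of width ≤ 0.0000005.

22

Width after n steps is 2/2^n. Need 2^n ≥ 2/0.0000005 = 4000000.
2^21 = 2097152 < 4000000 ≤ 2^22 = 4194304, so n = 22.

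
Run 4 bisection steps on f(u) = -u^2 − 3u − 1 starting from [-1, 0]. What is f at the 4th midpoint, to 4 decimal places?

0.1211

m = -0.5, f(m) = 0.25 (+); new bracket [-0.5, 0]
m = -0.25, f(m) = -0.3125 (−); new bracket [-0.5, -0.25]
m = -0.375, f(m) = -0.015625 (−); new bracket [-0.5, -0.375]
m = -0.4375, f(m) = 0.1211 (+); new bracket [-0.4375, -0.375]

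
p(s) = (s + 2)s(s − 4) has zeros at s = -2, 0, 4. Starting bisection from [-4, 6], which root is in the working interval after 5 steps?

p(1) = -9 < 0, so the root lies in [1, 6]
p(3.5) = -9.625 < 0, so the root lies in [3.5, 6]
p(4.75) = 24.046875 > 0, so the root lies in [3.5, 4.75]
p(4.125) = 3.1582 > 0, so the root lies in [3.5, 4.125]
p(3.8125) = -4.155 < 0, so the root lies in [3.8125, 4.125]

4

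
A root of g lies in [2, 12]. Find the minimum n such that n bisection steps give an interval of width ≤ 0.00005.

18

Width after n steps is 10/2^n. Need 2^n ≥ 10/0.00005 = 200000.
2^17 = 131072 < 200000 ≤ 2^18 = 262144, so n = 18.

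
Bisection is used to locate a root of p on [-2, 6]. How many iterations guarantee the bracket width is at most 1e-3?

Width after n steps is 8/2^n. Need 2^n ≥ 8/1e-3 = 8000.
2^12 = 4096 < 8000 ≤ 2^13 = 8192, so n = 13.

13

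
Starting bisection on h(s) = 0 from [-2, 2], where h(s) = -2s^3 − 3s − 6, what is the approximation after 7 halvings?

-1.09375

m = 0, h(m) = -6 (−); new bracket [-2, 0]
m = -1, h(m) = -1 (−); new bracket [-2, -1]
m = -1.5, h(m) = 5.25 (+); new bracket [-1.5, -1]
m = -1.25, h(m) = 1.6562 (+); new bracket [-1.25, -1]
m = -1.125, h(m) = 0.2227 (+); new bracket [-1.125, -1]
m = -1.0625, h(m) = -0.4136 (−); new bracket [-1.125, -1.0625]
m = -1.09375, h(m) = -0.1019 (−); new bracket [-1.125, -1.09375]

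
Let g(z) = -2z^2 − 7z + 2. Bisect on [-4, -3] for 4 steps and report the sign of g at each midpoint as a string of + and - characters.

midpoint -3.5: g = 2 > 0 → [-4, -3.5]
midpoint -3.75: g = 0.125 > 0 → [-4, -3.75]
midpoint -3.875: g = -0.90625 < 0 → [-3.875, -3.75]
midpoint -3.8125: g = -0.3828 < 0 → [-3.8125, -3.75]

++--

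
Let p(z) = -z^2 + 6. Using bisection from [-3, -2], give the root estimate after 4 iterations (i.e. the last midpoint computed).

-2.4375

midpoint -2.5: p = -0.25 < 0 → [-2.5, -2]
midpoint -2.25: p = 0.9375 > 0 → [-2.5, -2.25]
midpoint -2.375: p = 0.359375 > 0 → [-2.5, -2.375]
midpoint -2.4375: p = 0.0586 > 0 → [-2.5, -2.4375]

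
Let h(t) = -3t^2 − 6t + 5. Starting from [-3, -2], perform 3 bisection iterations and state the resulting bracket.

[-2.75, -2.625]

t = -2.5 gives h = 1.25, positive; keep [-3, -2.5]
t = -2.75 gives h = -1.1875, negative; keep [-2.75, -2.5]
t = -2.625 gives h = 0.078125, positive; keep [-2.75, -2.625]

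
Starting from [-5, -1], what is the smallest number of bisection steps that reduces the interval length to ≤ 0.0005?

13

Width after n steps is 4/2^n. Need 2^n ≥ 4/0.0005 = 8000.
2^12 = 4096 < 8000 ≤ 2^13 = 8192, so n = 13.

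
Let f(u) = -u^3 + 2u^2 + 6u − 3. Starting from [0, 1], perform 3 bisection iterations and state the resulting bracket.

midpoint 0.5: f = 0.375 > 0 → [0, 0.5]
midpoint 0.25: f = -1.390625 < 0 → [0.25, 0.5]
midpoint 0.375: f = -0.521484 < 0 → [0.375, 0.5]

[0.375, 0.5]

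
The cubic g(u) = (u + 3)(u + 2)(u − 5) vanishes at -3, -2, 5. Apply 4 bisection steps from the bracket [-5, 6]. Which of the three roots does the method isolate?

m = 0.5, g(m) = -39.375 (−); new bracket [0.5, 6]
m = 3.25, g(m) = -57.421875 (−); new bracket [3.25, 6]
m = 4.625, g(m) = -18.943359 (−); new bracket [4.625, 6]
m = 5.3125, g(m) = 18.9954 (+); new bracket [4.625, 5.3125]

5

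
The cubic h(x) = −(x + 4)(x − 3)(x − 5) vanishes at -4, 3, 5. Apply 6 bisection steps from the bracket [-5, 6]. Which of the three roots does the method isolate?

-4

m = 0.5, h(m) = -50.625 (−); new bracket [-5, 0.5]
m = -2.25, h(m) = -66.609375 (−); new bracket [-5, -2.25]
m = -3.625, h(m) = -21.427734 (−); new bracket [-5, -3.625]
m = -4.3125, h(m) = 21.2805 (+); new bracket [-4.3125, -3.625]
m = -3.96875, h(m) = -1.9532 (−); new bracket [-4.3125, -3.96875]
m = -4.140625, h(m) = 9.1786 (+); new bracket [-4.140625, -3.96875]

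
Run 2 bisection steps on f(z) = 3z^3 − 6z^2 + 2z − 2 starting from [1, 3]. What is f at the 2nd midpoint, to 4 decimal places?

f(2) = 2 > 0, so the root lies in [1, 2]
f(1.5) = -2.375 < 0, so the root lies in [1.5, 2]

-2.3750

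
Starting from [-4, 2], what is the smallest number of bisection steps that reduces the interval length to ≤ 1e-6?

23

Width after n steps is 6/2^n. Need 2^n ≥ 6/1e-6 = 6000000.
2^22 = 4194304 < 6000000 ≤ 2^23 = 8388608, so n = 23.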